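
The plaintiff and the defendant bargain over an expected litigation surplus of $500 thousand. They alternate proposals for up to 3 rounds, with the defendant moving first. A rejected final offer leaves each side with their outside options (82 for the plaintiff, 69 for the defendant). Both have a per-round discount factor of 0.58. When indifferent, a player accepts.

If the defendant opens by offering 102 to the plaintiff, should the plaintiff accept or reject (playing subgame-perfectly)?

Round 3 (the defendant proposes): the plaintiff gets 82 if talks fail, so the defendant offers 82 and keeps 418.
Round 2 (the plaintiff proposes): the defendant can get 418 next round, worth 0.58 × 418 = 242.44 now, so the plaintiff offers 242.44, keeping 257.56.
So by rejecting in round 1, the plaintiff gets 257.56 next round, worth 0.58 × 257.56 = 149.3848 now.
Offer 102 < 149.3848, so the plaintiff rejects.

Reject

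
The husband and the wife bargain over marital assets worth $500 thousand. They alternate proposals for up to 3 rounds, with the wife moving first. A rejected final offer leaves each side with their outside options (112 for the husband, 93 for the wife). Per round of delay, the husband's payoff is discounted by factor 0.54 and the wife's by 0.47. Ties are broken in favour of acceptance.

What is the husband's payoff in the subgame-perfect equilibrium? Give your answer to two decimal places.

Round 3 (the wife proposes): the husband gets 112 if talks fail, so the wife offers 112 and keeps 388.
Round 2 (the husband proposes): the wife can get 388 next round, worth 0.47 × 388 = 182.36 now; the husband offers that and keeps 317.64.
Round 1 (the wife proposes): the husband can get 317.64 next round, worth 0.54 × 317.64 = 171.5256 now, so the wife offers 171.5256, keeping 328.4744.

171.53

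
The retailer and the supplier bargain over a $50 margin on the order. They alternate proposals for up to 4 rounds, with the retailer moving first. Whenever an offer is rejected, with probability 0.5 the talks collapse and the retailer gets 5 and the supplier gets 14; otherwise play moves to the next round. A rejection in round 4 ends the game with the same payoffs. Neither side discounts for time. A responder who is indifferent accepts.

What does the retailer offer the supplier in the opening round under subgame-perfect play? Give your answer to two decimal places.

Round 4 (the supplier proposes): the retailer gets 5 if talks fail, so the supplier offers 5 and keeps 45.
Round 3 (the retailer proposes): rejecting gives the supplier an expected 0.5 × 45 + 0.5 × 14 = 29.5. The retailer offers 29.5 and keeps 50 − 29.5 = 20.5.
Round 2 (the supplier proposes): rejecting gives the retailer an expected 0.5 × 20.5 + 0.5 × 5 = 12.75. The supplier offers 12.75 and keeps 50 − 12.75 = 37.25.
Round 1 (the retailer proposes): rejecting gives the supplier an expected 0.5 × 37.25 + 0.5 × 14 = 25.625; the retailer offers that and keeps 24.375.

25.63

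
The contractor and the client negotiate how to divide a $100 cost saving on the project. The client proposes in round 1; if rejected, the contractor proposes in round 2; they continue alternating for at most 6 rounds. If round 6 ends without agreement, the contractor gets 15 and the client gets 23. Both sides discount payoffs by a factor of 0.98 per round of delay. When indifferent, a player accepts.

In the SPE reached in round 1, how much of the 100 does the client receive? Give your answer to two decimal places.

26.56

Round 6 (the contractor proposes): the client gets 23 if talks fail, so the contractor offers 23 and keeps 77.
Round 5 (the client proposes): the contractor can get 77 next round, worth 0.98 × 77 = 75.46 now; the client offers that and keeps 24.54.
Round 4 (the contractor proposes): the client can get 24.54 next round, worth 0.98 × 24.54 = 24.0492 now, so the contractor offers 24.0492, keeping 75.9508.
Round 3 (the client proposes): the contractor can get 75.9508 next round, worth 0.98 × 75.9508 = 74.431784 now, so the client offers 74.431784, keeping 25.568216.
Round 2 (the contractor proposes): the client can get 25.568216 next round, worth 0.98 × 25.568216 = 25.05685168 now; the contractor offers that and keeps 74.94314832.
Round 1 (the client proposes): the contractor can get 74.94314832 next round, worth 0.98 × 74.94314832 = 73.4442853536 now. The client offers 73.4442853536 and keeps 100 − 73.4442853536 = 26.5557146464.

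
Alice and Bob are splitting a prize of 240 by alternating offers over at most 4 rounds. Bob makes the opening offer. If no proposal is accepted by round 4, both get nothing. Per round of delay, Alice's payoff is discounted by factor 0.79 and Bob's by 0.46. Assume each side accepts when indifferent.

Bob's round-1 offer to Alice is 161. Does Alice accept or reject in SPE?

Work out Alice's continuation value if the offer is rejected.
Round 4 (Alice proposes): rejection yields 0 for Bob; Alice offers 0 and keeps 240.
Round 3 (Bob proposes): Alice can get 240 next round, worth 0.79 × 240 = 189.6 now; Bob offers that and keeps 50.4.
Round 2 (Alice proposes): Bob can get 50.4 next round, worth 0.46 × 50.4 = 23.184 now, so Alice offers 23.184, keeping 216.816.
So by rejecting in round 1, Alice gets 216.816 next round, worth 0.79 × 216.816 = 171.28464 now.
Offer 161 < 171.28464, so Alice rejects.

Reject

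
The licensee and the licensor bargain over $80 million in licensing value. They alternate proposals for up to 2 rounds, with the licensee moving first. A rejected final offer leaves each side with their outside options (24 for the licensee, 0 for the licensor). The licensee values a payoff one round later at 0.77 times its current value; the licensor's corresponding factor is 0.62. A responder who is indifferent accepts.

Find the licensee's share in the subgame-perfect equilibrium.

45.28

Round 2 (the licensor proposes): the licensee gets 24 if talks fail, so the licensor offers 24 and keeps 56.
Round 1 (the licensee proposes): the licensor can get 56 next round, worth 0.62 × 56 = 34.72 now. The licensee offers 34.72 and keeps 80 − 34.72 = 45.28.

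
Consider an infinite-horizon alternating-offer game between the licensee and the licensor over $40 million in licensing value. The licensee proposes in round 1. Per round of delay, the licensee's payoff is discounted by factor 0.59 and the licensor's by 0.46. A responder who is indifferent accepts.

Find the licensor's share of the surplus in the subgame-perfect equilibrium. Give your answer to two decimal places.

10.35

In a stationary SPE each proposer offers the other exactly their discounted continuation value.
If the licensee keeps x when proposing and the licensor keeps y when proposing, then x = 40 − 0.46y and y = 40 − 0.59x.
Solving: x = 40(1 − 0.46) / (1 − 0.59·0.46) = 21.6 / 0.7286 ≈ 29.6459.
The licensor gets 40 − 29.6459 ≈ 10.3541.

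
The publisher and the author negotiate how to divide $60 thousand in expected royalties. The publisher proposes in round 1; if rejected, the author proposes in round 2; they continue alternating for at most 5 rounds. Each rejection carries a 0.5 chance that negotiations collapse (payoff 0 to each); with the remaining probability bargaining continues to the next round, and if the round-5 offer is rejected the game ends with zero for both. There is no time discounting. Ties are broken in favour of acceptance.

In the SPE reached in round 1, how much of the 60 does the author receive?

18.75

Round 5 (the publisher proposes): rejection yields 0 for the author; the publisher offers 0 and keeps 60.
Round 4 (the author proposes): rejecting gives the publisher an expected 0.5 × 60 = 30, so the author offers 30, keeping 30.
Round 3 (the publisher proposes): rejecting gives the author an expected 0.5 × 30 = 15; the publisher offers that and keeps 45.
Round 2 (the author proposes): rejecting gives the publisher an expected 0.5 × 45 = 22.5; the author offers that and keeps 37.5.
Round 1 (the publisher proposes): rejecting gives the author an expected 0.5 × 37.5 = 18.75. The publisher offers 18.75 and keeps 60 − 18.75 = 41.25.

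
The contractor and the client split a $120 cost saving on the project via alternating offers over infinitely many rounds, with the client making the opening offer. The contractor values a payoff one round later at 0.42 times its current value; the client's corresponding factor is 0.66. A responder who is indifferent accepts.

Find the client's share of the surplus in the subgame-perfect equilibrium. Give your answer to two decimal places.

Let x be the client's share when the client proposes and y be the contractor's share when the contractor proposes.
The contractor accepts iff offered ≥ 0.42·y, so x = 120 − 0.42y. Symmetrically y = 120 − 0.66x.
Substituting: x = 120 − 0.42(120 − 0.66x), giving x(1 − 0.66·0.42) = 120(1 − 0.42).
So x = 120 × 0.58 / 0.7228 ≈ 96.2922, and the contractor receives 120 − x ≈ 23.7078.

96.29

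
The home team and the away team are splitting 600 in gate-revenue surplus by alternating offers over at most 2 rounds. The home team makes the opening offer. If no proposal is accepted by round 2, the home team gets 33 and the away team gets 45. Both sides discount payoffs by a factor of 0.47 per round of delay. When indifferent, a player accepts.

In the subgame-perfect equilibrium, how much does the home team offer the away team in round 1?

266.49

Round 2 (the away team proposes): the home team gets 33 if talks fail, so the away team offers 33 and keeps 567.
Round 1 (the home team proposes): the away team can get 567 next round, worth 0.47 × 567 = 266.49 now. The home team offers 266.49 and keeps 600 − 266.49 = 333.51.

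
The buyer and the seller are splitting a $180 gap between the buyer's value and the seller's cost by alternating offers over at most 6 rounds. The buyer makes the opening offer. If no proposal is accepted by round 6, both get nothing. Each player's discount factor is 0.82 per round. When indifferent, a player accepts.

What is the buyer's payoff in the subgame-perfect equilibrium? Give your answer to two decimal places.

68.83

Round 6 (the seller proposes): the buyer will accept anything ≥ 0, so the seller offers 0 and keeps 180.
Round 5 (the buyer proposes): the seller can get 180 next round, worth 0.82 × 180 = 147.6 now, so the buyer offers 147.6, keeping 32.4.
Round 4 (the seller proposes): the buyer can get 32.4 next round, worth 0.82 × 32.4 = 26.568 now, so the seller offers 26.568, keeping 153.432.
Round 3 (the buyer proposes): the seller can get 153.432 next round, worth 0.82 × 153.432 = 125.81424 now. The buyer offers 125.81424 and keeps 180 − 125.81424 = 54.18576.
Round 2 (the seller proposes): the buyer can get 54.18576 next round, worth 0.82 × 54.18576 = 44.4323232 now, so the seller offers 44.4323232, keeping 135.5676768.
Round 1 (the buyer proposes): the seller can get 135.5676768 next round, worth 0.82 × 135.5676768 = 111.165494976 now. The buyer offers 111.165494976 and keeps 180 − 111.165494976 = 68.834505024.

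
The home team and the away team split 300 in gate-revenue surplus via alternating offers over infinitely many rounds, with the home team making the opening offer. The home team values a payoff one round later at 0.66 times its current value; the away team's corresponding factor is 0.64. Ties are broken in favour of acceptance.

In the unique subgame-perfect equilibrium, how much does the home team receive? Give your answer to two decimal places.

When the home team proposes, the away team accepts any offer worth at least 0.64 times what the away team would get by proposing next round; and vice versa.
This gives x = 300 − 0.64y and y = 300 − 0.66x, where x and y are each side's share when it proposes.
Hence (1 − 0.64·0.66)x = 300(1 − 0.64), i.e. 0.5776·x = 108.
x ≈ 186.9806; the away team's share is 300 − x ≈ 113.0194.

186.98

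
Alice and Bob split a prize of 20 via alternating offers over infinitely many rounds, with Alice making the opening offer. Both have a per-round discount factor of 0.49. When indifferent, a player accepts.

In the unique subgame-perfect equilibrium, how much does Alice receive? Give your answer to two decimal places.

In a stationary SPE each proposer offers the other exactly their discounted continuation value.
If Alice keeps x when proposing and Bob keeps y when proposing, then x = 20 − 0.49y and y = 20 − 0.49x.
Solving: x = 20(1 − 0.49) / (1 − 0.49·0.49) = 10.2 / 0.7599 ≈ 13.4228.
Bob gets 20 − 13.4228 ≈ 6.5772.

13.42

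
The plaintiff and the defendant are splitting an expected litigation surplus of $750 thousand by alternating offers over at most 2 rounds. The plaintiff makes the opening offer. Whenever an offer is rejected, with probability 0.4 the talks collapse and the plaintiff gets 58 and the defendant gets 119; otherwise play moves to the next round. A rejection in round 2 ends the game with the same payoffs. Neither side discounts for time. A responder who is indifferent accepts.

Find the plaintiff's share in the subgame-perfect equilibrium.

Round 2 (the defendant proposes): the plaintiff gets 58 if talks fail, so the defendant offers 58 and keeps 692.
Round 1 (the plaintiff proposes): rejecting gives the defendant an expected 0.6 × 692 + 0.4 × 119 = 462.8; the plaintiff offers that and keeps 287.2.

287.2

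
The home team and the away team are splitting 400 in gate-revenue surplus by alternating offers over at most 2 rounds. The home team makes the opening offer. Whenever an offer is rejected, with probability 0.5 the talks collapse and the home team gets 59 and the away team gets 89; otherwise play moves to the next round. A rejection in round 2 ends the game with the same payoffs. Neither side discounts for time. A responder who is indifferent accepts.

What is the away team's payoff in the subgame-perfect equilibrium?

215

Round 2 (the away team proposes): the home team gets 59 if talks fail, so the away team offers 59 and keeps 341.
Round 1 (the home team proposes): rejecting gives the away team an expected 0.5 × 341 + 0.5 × 89 = 215. The home team offers 215 and keeps 400 − 215 = 185.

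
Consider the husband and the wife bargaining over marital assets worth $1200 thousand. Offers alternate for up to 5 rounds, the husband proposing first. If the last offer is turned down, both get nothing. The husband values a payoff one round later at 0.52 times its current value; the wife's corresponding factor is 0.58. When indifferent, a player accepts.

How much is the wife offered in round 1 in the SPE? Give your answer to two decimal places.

Round 5 (the husband proposes): the wife will accept anything ≥ 0, so the husband offers 0 and keeps 1200.
Round 4 (the wife proposes): the husband can get 1200 next round, worth 0.52 × 1200 = 624 now. The wife offers 624 and keeps 1200 − 624 = 576.
Round 3 (the husband proposes): the wife can get 576 next round, worth 0.58 × 576 = 334.08 now, so the husband offers 334.08, keeping 865.92.
Round 2 (the wife proposes): the husband can get 865.92 next round, worth 0.52 × 865.92 = 450.2784 now. The wife offers 450.2784 and keeps 1200 − 450.2784 = 749.7216.
Round 1 (the husband proposes): the wife can get 749.7216 next round, worth 0.58 × 749.7216 = 434.838528 now, so the husband offers 434.838528, keeping 765.161472.

434.84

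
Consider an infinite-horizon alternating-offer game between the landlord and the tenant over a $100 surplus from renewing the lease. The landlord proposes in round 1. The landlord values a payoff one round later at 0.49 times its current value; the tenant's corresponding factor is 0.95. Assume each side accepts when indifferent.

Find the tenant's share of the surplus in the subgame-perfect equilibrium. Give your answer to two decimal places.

In a stationary SPE each proposer offers the other exactly their discounted continuation value.
If the landlord keeps x when proposing and the tenant keeps y when proposing, then x = 100 − 0.95y and y = 100 − 0.49x.
Solving: x = 100(1 − 0.95) / (1 − 0.49·0.95) = 5 / 0.5345 ≈ 9.3545.
The tenant gets 100 − 9.3545 ≈ 90.6455.

90.65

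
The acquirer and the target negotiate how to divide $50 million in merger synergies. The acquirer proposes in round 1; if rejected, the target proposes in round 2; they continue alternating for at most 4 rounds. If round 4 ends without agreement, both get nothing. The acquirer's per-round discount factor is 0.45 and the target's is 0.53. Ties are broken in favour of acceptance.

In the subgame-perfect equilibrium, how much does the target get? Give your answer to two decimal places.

Round 4 (the target proposes): the acquirer will accept anything ≥ 0, so the target offers 0 and keeps 50.
Round 3 (the acquirer proposes): the target can get 50 next round, worth 0.53 × 50 = 26.5 now. The acquirer offers 26.5 and keeps 50 − 26.5 = 23.5.
Round 2 (the target proposes): the acquirer can get 23.5 next round, worth 0.45 × 23.5 = 10.575 now. The target offers 10.575 and keeps 50 − 10.575 = 39.425.
Round 1 (the acquirer proposes): the target can get 39.425 next round, worth 0.53 × 39.425 = 20.89525 now, so the acquirer offers 20.89525, keeping 29.10475.

20.90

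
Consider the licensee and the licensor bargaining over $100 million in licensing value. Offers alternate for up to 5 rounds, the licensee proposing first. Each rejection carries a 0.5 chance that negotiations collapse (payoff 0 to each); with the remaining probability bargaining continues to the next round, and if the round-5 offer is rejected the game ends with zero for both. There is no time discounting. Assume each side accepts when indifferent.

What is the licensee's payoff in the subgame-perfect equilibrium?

Round 5 (the licensee proposes): the licensor will accept anything ≥ 0, so the licensee offers 0 and keeps 100.
Round 4 (the licensor proposes): rejecting gives the licensee an expected 0.5 × 100 = 50. The licensor offers 50 and keeps 100 − 50 = 50.
Round 3 (the licensee proposes): rejecting gives the licensor an expected 0.5 × 50 = 25, so the licensee offers 25, keeping 75.
Round 2 (the licensor proposes): rejecting gives the licensee an expected 0.5 × 75 = 37.5. The licensor offers 37.5 and keeps 100 − 37.5 = 62.5.
Round 1 (the licensee proposes): rejecting gives the licensor an expected 0.5 × 62.5 = 31.25, so the licensee offers 31.25, keeping 68.75.

68.75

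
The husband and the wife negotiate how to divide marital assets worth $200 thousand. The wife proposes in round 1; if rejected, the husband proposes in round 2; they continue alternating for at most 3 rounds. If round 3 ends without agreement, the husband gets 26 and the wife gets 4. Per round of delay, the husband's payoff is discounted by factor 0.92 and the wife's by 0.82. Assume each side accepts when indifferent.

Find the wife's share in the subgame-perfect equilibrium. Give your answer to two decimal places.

Round 3 (the wife proposes): the husband gets 26 if talks fail, so the wife offers 26 and keeps 174.
Round 2 (the husband proposes): the wife can get 174 next round, worth 0.82 × 174 = 142.68 now. The husband offers 142.68 and keeps 200 − 142.68 = 57.32.
Round 1 (the wife proposes): the husband can get 57.32 next round, worth 0.92 × 57.32 = 52.7344 now. The wife offers 52.7344 and keeps 200 − 52.7344 = 147.2656.

147.27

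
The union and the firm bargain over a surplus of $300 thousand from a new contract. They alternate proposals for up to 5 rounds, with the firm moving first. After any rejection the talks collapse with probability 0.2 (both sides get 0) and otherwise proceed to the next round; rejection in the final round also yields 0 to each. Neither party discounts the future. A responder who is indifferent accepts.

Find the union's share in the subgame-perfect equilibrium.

Round 5 (the firm proposes): rejection yields 0 for the union; the firm offers 0 and keeps 300.
Round 4 (the union proposes): rejecting gives the firm an expected 0.8 × 300 = 240; the union offers that and keeps 60.
Round 3 (the firm proposes): rejecting gives the union an expected 0.8 × 60 = 48, so the firm offers 48, keeping 252.
Round 2 (the union proposes): rejecting gives the firm an expected 0.8 × 252 = 201.6; the union offers that and keeps 98.4.
Round 1 (the firm proposes): rejecting gives the union an expected 0.8 × 98.4 = 78.72, so the firm offers 78.72, keeping 221.28.

78.72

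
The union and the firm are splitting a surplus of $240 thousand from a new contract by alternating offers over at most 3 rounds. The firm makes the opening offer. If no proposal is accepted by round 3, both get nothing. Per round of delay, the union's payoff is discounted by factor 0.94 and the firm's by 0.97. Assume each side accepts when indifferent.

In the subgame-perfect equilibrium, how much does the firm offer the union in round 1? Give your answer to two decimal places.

6.77

By backward induction:
Round 3 (the firm proposes): the union will accept anything ≥ 0, so the firm offers 0 and keeps 240.
Round 2 (the union proposes): the firm can get 240 next round, worth 0.97 × 240 = 232.8 now; the union offers that and keeps 7.2.
Round 1 (the firm proposes): the union can get 7.2 next round, worth 0.94 × 7.2 = 6.768 now. The firm offers 6.768 and keeps 240 − 6.768 = 233.232.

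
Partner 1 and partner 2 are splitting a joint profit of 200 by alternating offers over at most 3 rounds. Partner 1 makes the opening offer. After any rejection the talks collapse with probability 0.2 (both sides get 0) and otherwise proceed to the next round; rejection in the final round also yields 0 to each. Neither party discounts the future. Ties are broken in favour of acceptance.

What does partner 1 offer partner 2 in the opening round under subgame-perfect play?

32

Round 3 (partner 1 proposes): rejection yields 0 for partner 2; partner 1 offers 0 and keeps 200.
Round 2 (partner 2 proposes): rejecting gives partner 1 an expected 0.8 × 200 = 160, so partner 2 offers 160, keeping 40.
Round 1 (partner 1 proposes): rejecting gives partner 2 an expected 0.8 × 40 = 32. Partner 1 offers 32 and keeps 200 − 32 = 168.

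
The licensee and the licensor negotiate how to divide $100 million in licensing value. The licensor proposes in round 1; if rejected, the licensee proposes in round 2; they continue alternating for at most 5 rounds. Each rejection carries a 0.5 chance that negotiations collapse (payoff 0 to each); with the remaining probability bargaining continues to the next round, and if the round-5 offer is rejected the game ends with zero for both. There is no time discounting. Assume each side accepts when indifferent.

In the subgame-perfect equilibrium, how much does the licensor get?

68.75

Round 5 (the licensor proposes): the licensee will accept anything ≥ 0, so the licensor offers 0 and keeps 100.
Round 4 (the licensee proposes): rejecting gives the licensor an expected 0.5 × 100 = 50. The licensee offers 50 and keeps 100 − 50 = 50.
Round 3 (the licensor proposes): rejecting gives the licensee an expected 0.5 × 50 = 25; the licensor offers that and keeps 75.
Round 2 (the licensee proposes): rejecting gives the licensor an expected 0.5 × 75 = 37.5, so the licensee offers 37.5, keeping 62.5.
Round 1 (the licensor proposes): rejecting gives the licensee an expected 0.5 × 62.5 = 31.25, so the licensor offers 31.25, keeping 68.75.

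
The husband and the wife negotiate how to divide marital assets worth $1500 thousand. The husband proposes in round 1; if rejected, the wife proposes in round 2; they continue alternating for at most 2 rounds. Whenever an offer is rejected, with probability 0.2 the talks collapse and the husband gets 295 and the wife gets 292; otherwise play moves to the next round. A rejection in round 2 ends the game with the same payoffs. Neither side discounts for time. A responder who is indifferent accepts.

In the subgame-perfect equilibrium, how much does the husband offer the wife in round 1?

Round 2 (the wife proposes): the husband gets 295 if talks fail, so the wife offers 295 and keeps 1205.
Round 1 (the husband proposes): rejecting gives the wife an expected 0.8 × 1205 + 0.2 × 292 = 1022.4, so the husband offers 1022.4, keeping 477.6.

1022.4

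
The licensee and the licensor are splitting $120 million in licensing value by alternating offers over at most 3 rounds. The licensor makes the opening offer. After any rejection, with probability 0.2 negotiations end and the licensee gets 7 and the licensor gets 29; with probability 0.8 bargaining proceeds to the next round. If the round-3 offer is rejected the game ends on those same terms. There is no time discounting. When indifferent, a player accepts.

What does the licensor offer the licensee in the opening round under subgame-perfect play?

20.44

Round 3 (the licensor proposes): the licensee gets 7 if talks fail, so the licensor offers 7 and keeps 113.
Round 2 (the licensee proposes): rejecting gives the licensor an expected 0.8 × 113 + 0.2 × 29 = 96.2. The licensee offers 96.2 and keeps 120 − 96.2 = 23.8.
Round 1 (the licensor proposes): rejecting gives the licensee an expected 0.8 × 23.8 + 0.2 × 7 = 20.44. The licensor offers 20.44 and keeps 120 − 20.44 = 99.56.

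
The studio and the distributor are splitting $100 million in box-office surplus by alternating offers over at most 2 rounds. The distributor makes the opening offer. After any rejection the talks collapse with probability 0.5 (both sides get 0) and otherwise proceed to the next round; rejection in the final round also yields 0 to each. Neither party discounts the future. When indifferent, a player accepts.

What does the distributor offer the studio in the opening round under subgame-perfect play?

By backward induction:
Round 2 (the studio proposes): the distributor will accept anything ≥ 0, so the studio offers 0 and keeps 100.
Round 1 (the distributor proposes): rejecting gives the studio an expected 0.5 × 100 = 50; the distributor offers that and keeps 50.

50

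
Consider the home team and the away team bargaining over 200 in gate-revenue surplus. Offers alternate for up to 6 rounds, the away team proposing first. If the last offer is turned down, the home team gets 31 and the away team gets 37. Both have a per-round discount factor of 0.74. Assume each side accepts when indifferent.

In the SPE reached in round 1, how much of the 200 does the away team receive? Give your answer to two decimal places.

104.28

Round 6 (the home team proposes): the away team gets 37 if talks fail, so the home team offers 37 and keeps 163.
Round 5 (the away team proposes): the home team can get 163 next round, worth 0.74 × 163 = 120.62 now, so the away team offers 120.62, keeping 79.38.
Round 4 (the home team proposes): the away team can get 79.38 next round, worth 0.74 × 79.38 = 58.7412 now. The home team offers 58.7412 and keeps 200 − 58.7412 = 141.2588.
Round 3 (the away team proposes): the home team can get 141.2588 next round, worth 0.74 × 141.2588 = 104.531512 now. The away team offers 104.531512 and keeps 200 − 104.531512 = 95.468488.
Round 2 (the home team proposes): the away team can get 95.468488 next round, worth 0.74 × 95.468488 = 70.64668112 now, so the home team offers 70.64668112, keeping 129.35331888.
Round 1 (the away team proposes): the home team can get 129.35331888 next round, worth 0.74 × 129.35331888 = 95.7214559712 now, so the away team offers 95.7214559712, keeping 104.2785440288.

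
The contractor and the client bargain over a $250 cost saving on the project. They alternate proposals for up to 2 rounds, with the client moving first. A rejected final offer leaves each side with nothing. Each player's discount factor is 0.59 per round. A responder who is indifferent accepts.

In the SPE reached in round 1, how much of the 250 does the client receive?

Round 2 (the contractor proposes): the client will accept anything ≥ 0, so the contractor offers 0 and keeps 250.
Round 1 (the client proposes): the contractor can get 250 next round, worth 0.59 × 250 = 147.5 now; the client offers that and keeps 102.5.

102.5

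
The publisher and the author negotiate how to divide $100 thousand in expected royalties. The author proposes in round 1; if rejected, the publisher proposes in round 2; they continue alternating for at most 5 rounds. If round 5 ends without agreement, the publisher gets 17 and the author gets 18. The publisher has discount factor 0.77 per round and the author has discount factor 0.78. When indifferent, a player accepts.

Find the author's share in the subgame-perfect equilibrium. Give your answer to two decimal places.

By backward induction:
Round 5 (the author proposes): the publisher gets 17 if talks fail, so the author offers 17 and keeps 83.
Round 4 (the publisher proposes): the author can get 83 next round, worth 0.78 × 83 = 64.74 now, so the publisher offers 64.74, keeping 35.26.
Round 3 (the author proposes): the publisher can get 35.26 next round, worth 0.77 × 35.26 = 27.1502 now. The author offers 27.1502 and keeps 100 − 27.1502 = 72.8498.
Round 2 (the publisher proposes): the author can get 72.8498 next round, worth 0.78 × 72.8498 = 56.822844 now. The publisher offers 56.822844 and keeps 100 − 56.822844 = 43.177156.
Round 1 (the author proposes): the publisher can get 43.177156 next round, worth 0.77 × 43.177156 = 33.24641012 now, so the author offers 33.24641012, keeping 66.75358988.

66.75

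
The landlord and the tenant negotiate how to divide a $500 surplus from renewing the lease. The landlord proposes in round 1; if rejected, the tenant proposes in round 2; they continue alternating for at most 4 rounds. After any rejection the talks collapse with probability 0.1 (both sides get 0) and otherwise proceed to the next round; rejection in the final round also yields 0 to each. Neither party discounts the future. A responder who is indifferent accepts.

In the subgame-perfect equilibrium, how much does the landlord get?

90.5

Round 4 (the tenant proposes): rejection yields 0 for the landlord; the tenant offers 0 and keeps 500.
Round 3 (the landlord proposes): rejecting gives the tenant an expected 0.9 × 500 = 450; the landlord offers that and keeps 50.
Round 2 (the tenant proposes): rejecting gives the landlord an expected 0.9 × 50 = 45; the tenant offers that and keeps 455.
Round 1 (the landlord proposes): rejecting gives the tenant an expected 0.9 × 455 = 409.5, so the landlord offers 409.5, keeping 90.5.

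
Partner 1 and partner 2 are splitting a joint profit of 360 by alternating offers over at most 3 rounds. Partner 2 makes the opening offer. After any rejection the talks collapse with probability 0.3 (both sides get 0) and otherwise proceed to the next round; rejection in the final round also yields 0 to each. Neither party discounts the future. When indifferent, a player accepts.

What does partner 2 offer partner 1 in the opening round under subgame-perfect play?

Round 3 (partner 2 proposes): rejection yields 0 for partner 1; partner 2 offers 0 and keeps 360.
Round 2 (partner 1 proposes): rejecting gives partner 2 an expected 0.7 × 360 = 252; partner 1 offers that and keeps 108.
Round 1 (partner 2 proposes): rejecting gives partner 1 an expected 0.7 × 108 = 75.6. Partner 2 offers 75.6 and keeps 360 − 75.6 = 284.4.

75.6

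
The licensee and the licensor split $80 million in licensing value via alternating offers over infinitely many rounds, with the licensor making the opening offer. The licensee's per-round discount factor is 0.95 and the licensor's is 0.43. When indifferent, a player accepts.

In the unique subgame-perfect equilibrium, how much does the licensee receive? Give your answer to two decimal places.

In a stationary SPE each proposer offers the other exactly their discounted continuation value.
If the licensor keeps x when proposing and the licensee keeps y when proposing, then x = 80 − 0.95y and y = 80 − 0.43x.
Solving: x = 80(1 − 0.95) / (1 − 0.43·0.95) = 4 / 0.5915 ≈ 6.7625.
The licensee gets 80 − 6.7625 ≈ 73.2375.

73.24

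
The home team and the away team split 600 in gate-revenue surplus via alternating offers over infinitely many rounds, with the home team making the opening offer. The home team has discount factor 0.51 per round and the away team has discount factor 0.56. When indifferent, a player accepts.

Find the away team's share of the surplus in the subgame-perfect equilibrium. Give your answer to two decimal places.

230.46

Let x be the home team's share when the home team proposes and y be the away team's share when the away team proposes.
The away team accepts iff offered ≥ 0.56·y, so x = 600 − 0.56y. Symmetrically y = 600 − 0.51x.
Substituting: x = 600 − 0.56(600 − 0.51x), giving x(1 − 0.51·0.56) = 600(1 − 0.56).
So x = 600 × 0.44 / 0.7144 ≈ 369.5409, and the away team receives 600 − x ≈ 230.4591.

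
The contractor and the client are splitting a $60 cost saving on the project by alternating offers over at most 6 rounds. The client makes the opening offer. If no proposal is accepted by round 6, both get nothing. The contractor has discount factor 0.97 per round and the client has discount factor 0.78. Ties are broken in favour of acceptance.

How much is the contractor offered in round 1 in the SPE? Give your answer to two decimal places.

55.81

Round 6 (the contractor proposes): the client will accept anything ≥ 0, so the contractor offers 0 and keeps 60.
Round 5 (the client proposes): the contractor can get 60 next round, worth 0.97 × 60 = 58.2 now. The client offers 58.2 and keeps 60 − 58.2 = 1.8.
Round 4 (the contractor proposes): the client can get 1.8 next round, worth 0.78 × 1.8 = 1.404 now, so the contractor offers 1.404, keeping 58.596.
Round 3 (the client proposes): the contractor can get 58.596 next round, worth 0.97 × 58.596 = 56.83812 now; the client offers that and keeps 3.16188.
Round 2 (the contractor proposes): the client can get 3.16188 next round, worth 0.78 × 3.16188 = 2.4662664 now, so the contractor offers 2.4662664, keeping 57.5337336.
Round 1 (the client proposes): the contractor can get 57.5337336 next round, worth 0.97 × 57.5337336 = 55.807721592 now. The client offers 55.807721592 and keeps 60 − 55.807721592 = 4.192278408.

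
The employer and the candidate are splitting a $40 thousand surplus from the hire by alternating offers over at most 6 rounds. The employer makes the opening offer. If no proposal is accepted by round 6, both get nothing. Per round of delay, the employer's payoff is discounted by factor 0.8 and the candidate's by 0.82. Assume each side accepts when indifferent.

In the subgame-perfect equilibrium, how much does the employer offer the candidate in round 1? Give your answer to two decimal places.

24.98

Round 6 (the candidate proposes): the employer will accept anything ≥ 0, so the candidate offers 0 and keeps 40.
Round 5 (the employer proposes): the candidate can get 40 next round, worth 0.82 × 40 = 32.8 now, so the employer offers 32.8, keeping 7.2.
Round 4 (the candidate proposes): the employer can get 7.2 next round, worth 0.8 × 7.2 = 5.76 now, so the candidate offers 5.76, keeping 34.24.
Round 3 (the employer proposes): the candidate can get 34.24 next round, worth 0.82 × 34.24 = 28.0768 now. The employer offers 28.0768 and keeps 40 − 28.0768 = 11.9232.
Round 2 (the candidate proposes): the employer can get 11.9232 next round, worth 0.8 × 11.9232 = 9.53856 now. The candidate offers 9.53856 and keeps 40 − 9.53856 = 30.46144.
Round 1 (the employer proposes): the candidate can get 30.46144 next round, worth 0.82 × 30.46144 = 24.9783808 now. The employer offers 24.9783808 and keeps 40 − 24.9783808 = 15.0216192.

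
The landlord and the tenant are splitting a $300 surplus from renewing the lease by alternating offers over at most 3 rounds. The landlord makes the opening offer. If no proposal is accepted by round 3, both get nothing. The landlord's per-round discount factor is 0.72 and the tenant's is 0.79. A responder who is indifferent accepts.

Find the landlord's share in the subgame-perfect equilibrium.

Round 3 (the landlord proposes): rejection yields 0 for the tenant; the landlord offers 0 and keeps 300.
Round 2 (the tenant proposes): the landlord can get 300 next round, worth 0.72 × 300 = 216 now; the tenant offers that and keeps 84.
Round 1 (the landlord proposes): the tenant can get 84 next round, worth 0.79 × 84 = 66.36 now, so the landlord offers 66.36, keeping 233.64.

233.64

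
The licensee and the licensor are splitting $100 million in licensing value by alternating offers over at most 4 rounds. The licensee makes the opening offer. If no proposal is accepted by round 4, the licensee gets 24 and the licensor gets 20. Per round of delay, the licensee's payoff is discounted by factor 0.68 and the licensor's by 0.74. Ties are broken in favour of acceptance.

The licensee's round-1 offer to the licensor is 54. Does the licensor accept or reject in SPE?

Round 4 (the licensor proposes): the licensee gets 24 if talks fail, so the licensor offers 24 and keeps 76.
Round 3 (the licensee proposes): the licensor can get 76 next round, worth 0.74 × 76 = 56.24 now; the licensee offers that and keeps 43.76.
Round 2 (the licensor proposes): the licensee can get 43.76 next round, worth 0.68 × 43.76 = 29.7568 now; the licensor offers that and keeps 70.2432.
So by rejecting in round 1, the licensor gets 70.2432 next round, worth 0.74 × 70.2432 = 51.979968 now.
Offer 54 ≥ 51.979968, so the licensor accepts.

Accept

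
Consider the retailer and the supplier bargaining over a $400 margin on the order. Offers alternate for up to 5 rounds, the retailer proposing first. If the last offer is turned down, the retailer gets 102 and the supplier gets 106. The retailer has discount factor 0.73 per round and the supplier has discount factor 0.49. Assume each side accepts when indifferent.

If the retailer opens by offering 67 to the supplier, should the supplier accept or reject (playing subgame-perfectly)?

Reject

Round 5 (the retailer proposes): the supplier gets 106 if talks fail, so the retailer offers 106 and keeps 294.
Round 4 (the supplier proposes): the retailer can get 294 next round, worth 0.73 × 294 = 214.62 now, so the supplier offers 214.62, keeping 185.38.
Round 3 (the retailer proposes): the supplier can get 185.38 next round, worth 0.49 × 185.38 = 90.8362 now, so the retailer offers 90.8362, keeping 309.1638.
Round 2 (the supplier proposes): the retailer can get 309.1638 next round, worth 0.73 × 309.1638 = 225.689574 now. The supplier offers 225.689574 and keeps 400 − 225.689574 = 174.310426.
So by rejecting in round 1, the supplier gets 174.310426 next round, worth 0.49 × 174.310426 = 85.41210874 now.
Offer 67 < 85.41210874, so the supplier rejects.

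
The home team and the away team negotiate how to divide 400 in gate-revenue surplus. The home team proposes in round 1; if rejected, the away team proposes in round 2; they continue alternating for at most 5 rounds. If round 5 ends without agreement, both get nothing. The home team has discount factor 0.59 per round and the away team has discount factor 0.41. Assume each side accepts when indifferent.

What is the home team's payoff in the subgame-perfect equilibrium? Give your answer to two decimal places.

316.49

Solve by backward induction from round 5.
Round 5 (the home team proposes): rejection yields 0 for the away team; the home team offers 0 and keeps 400.
Round 4 (the away team proposes): the home team can get 400 next round, worth 0.59 × 400 = 236 now; the away team offers that and keeps 164.
Round 3 (the home team proposes): the away team can get 164 next round, worth 0.41 × 164 = 67.24 now, so the home team offers 67.24, keeping 332.76.
Round 2 (the away team proposes): the home team can get 332.76 next round, worth 0.59 × 332.76 = 196.3284 now. The away team offers 196.3284 and keeps 400 − 196.3284 = 203.6716.
Round 1 (the home team proposes): the away team can get 203.6716 next round, worth 0.41 × 203.6716 = 83.505356 now. The home team offers 83.505356 and keeps 400 − 83.505356 = 316.494644.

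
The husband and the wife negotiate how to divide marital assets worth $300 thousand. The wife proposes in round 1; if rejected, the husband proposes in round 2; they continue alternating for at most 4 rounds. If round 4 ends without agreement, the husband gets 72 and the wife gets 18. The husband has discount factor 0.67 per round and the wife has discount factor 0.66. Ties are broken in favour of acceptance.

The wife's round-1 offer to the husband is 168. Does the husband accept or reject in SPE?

Accept

Round 4 (the husband proposes): the wife gets 18 if talks fail, so the husband offers 18 and keeps 282.
Round 3 (the wife proposes): the husband can get 282 next round, worth 0.67 × 282 = 188.94 now; the wife offers that and keeps 111.06.
Round 2 (the husband proposes): the wife can get 111.06 next round, worth 0.66 × 111.06 = 73.2996 now. The husband offers 73.2996 and keeps 300 − 73.2996 = 226.7004.
So by rejecting in round 1, the husband gets 226.7004 next round, worth 0.67 × 226.7004 = 151.889268 now.
Offer 168 ≥ 151.889268, so the husband accepts.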